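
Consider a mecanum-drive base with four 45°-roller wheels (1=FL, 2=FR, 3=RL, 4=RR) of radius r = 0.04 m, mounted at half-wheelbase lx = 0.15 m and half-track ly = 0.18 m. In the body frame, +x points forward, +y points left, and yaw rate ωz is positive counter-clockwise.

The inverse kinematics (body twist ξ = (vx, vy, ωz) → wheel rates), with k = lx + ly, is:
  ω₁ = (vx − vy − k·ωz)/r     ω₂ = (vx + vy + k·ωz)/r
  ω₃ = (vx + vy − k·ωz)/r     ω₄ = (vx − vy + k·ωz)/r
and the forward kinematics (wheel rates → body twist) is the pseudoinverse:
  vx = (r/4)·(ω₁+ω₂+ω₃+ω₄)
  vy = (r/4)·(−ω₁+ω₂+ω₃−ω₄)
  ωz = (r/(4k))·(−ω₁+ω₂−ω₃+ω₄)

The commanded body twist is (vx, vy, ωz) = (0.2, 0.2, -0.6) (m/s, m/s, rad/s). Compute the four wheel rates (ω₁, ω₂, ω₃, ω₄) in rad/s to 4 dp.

k = lx + ly = 0.15 + 0.18 = 0.3300;  k·ωz = 0.3300·-0.6 = -0.1980
ω₁ (FL) = (vx − vy − k·ωz)/r = 0.1980/0.04 = 4.9500
ω₂ (FR) = (vx + vy + k·ωz)/r = 0.2020/0.04 = 5.0500
ω₃ (RL) = (vx + vy − k·ωz)/r = 0.5980/0.04 = 14.9500
ω₄ (RR) = (vx − vy + k·ωz)/r = -0.1980/0.04 = -4.9500

(4.9500, 5.0500, 14.9500, -4.9500)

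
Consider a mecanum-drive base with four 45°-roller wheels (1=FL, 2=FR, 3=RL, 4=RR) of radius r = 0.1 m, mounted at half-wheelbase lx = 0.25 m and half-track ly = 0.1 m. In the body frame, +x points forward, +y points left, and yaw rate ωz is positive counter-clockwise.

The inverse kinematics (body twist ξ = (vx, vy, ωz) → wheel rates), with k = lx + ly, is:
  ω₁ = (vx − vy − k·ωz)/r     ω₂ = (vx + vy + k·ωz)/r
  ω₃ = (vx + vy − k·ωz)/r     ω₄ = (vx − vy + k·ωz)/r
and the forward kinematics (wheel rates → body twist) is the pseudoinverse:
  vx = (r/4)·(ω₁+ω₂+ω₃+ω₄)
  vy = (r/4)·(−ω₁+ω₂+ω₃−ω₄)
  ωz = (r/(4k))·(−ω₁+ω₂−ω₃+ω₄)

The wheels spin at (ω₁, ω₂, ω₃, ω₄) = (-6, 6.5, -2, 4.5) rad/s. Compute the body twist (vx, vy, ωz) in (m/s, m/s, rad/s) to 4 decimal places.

k = lx + ly = 0.25 + 0.1 = 0.3500
ω₁+ω₂+ω₃+ω₄ = 3.0000  →  vx = (0.1/4)·3.0000 = 0.0750
−ω₁+ω₂+ω₃−ω₄ = 6.0000  →  vy = (0.1/4)·6.0000 = 0.1500
−ω₁+ω₂−ω₃+ω₄ = 19.0000  →  ωz = (0.1/1.4000)·19.0000 = 1.3571

(0.0750, 0.1500, 1.3571)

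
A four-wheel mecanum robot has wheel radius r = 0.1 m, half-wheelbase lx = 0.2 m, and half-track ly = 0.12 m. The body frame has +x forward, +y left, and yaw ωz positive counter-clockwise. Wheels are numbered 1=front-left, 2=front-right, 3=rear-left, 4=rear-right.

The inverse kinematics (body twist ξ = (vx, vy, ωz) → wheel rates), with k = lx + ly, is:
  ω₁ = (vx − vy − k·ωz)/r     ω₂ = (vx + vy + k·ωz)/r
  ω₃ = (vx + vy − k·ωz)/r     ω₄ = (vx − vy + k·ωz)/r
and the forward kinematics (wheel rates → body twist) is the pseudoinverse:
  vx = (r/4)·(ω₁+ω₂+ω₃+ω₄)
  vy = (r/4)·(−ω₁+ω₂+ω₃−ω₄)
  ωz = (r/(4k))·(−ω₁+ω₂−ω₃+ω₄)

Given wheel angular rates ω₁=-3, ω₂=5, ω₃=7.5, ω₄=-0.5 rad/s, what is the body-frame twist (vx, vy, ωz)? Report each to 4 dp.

(0.2250, 0.4000, 0.0000)

k = lx + ly = 0.2 + 0.12 = 0.3200
ω₁+ω₂+ω₃+ω₄ = 9.0000  →  vx = (0.1/4)·9.0000 = 0.2250
−ω₁+ω₂+ω₃−ω₄ = 16.0000  →  vy = (0.1/4)·16.0000 = 0.4000
−ω₁+ω₂−ω₃+ω₄ = 0.0000  →  ωz = (0.1/1.2800)·0.0000 = 0.0000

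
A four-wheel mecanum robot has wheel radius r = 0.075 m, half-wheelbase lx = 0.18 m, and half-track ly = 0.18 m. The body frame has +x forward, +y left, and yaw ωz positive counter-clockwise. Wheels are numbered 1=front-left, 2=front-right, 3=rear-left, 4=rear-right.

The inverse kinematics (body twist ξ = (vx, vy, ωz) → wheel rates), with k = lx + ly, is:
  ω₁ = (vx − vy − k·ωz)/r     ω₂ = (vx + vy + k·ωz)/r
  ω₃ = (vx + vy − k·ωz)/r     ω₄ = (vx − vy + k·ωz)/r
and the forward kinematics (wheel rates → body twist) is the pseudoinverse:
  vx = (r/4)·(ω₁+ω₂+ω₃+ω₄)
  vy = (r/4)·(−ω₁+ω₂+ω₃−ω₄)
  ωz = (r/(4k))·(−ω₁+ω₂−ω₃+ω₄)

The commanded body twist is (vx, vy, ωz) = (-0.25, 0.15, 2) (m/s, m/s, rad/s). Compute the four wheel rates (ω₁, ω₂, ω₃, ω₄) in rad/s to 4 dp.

(-14.9333, 8.2667, -10.9333, 4.2667)

k = lx + ly = 0.18 + 0.18 = 0.3600;  k·ωz = 0.3600·2 = 0.7200
ω₁ (FL) = (vx − vy − k·ωz)/r = -1.1200/0.075 = -14.9333
ω₂ (FR) = (vx + vy + k·ωz)/r = 0.6200/0.075 = 8.2667
ω₃ (RL) = (vx + vy − k·ωz)/r = -0.8200/0.075 = -10.9333
ω₄ (RR) = (vx − vy + k·ωz)/r = 0.3200/0.075 = 4.2667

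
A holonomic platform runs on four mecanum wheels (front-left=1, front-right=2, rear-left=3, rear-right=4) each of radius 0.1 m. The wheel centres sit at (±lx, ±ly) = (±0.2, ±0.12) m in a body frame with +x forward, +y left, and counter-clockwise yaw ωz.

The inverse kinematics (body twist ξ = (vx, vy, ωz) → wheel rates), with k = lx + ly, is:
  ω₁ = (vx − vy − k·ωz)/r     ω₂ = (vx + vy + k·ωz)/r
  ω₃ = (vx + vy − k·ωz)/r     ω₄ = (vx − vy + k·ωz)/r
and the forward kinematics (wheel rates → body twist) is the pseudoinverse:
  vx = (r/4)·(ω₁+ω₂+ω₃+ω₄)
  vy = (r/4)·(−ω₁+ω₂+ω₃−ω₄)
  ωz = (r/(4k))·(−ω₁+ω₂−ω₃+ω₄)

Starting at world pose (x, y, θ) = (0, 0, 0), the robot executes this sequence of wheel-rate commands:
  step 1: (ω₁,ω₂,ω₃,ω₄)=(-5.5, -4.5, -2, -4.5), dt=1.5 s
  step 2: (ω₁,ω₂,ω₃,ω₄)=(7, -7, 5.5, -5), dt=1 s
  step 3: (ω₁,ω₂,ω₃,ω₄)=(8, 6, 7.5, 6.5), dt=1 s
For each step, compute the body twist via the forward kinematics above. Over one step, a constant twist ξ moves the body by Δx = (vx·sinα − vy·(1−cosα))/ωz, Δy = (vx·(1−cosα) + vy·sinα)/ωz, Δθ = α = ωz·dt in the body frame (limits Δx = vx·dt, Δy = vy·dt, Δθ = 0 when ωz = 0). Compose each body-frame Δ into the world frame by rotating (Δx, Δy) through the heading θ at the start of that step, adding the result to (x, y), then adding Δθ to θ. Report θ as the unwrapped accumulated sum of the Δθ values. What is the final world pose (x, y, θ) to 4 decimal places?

(-1.1023, -0.4035, -2.3242)

step 1: ξ=(vx,vy,ωz)=(-0.4125, 0.0875, -0.1172), dt=1.5 → body Δ=(-0.6041, 0.1848, -0.1758) → world pose (-0.6041, 0.1848, -0.1758)
step 2: ξ=(vx,vy,ωz)=(0.0125, -0.0875, -1.9141), dt=1.0 → body Δ=(-0.0550, -0.0518, -1.9141) → world pose (-0.6672, 0.1434, -2.0898)
step 3: ξ=(vx,vy,ωz)=(0.7000, -0.0250, -0.2344), dt=1.0 → body Δ=(0.6907, -0.1064, -0.2344) → world pose (-1.1023, -0.4035, -2.3242)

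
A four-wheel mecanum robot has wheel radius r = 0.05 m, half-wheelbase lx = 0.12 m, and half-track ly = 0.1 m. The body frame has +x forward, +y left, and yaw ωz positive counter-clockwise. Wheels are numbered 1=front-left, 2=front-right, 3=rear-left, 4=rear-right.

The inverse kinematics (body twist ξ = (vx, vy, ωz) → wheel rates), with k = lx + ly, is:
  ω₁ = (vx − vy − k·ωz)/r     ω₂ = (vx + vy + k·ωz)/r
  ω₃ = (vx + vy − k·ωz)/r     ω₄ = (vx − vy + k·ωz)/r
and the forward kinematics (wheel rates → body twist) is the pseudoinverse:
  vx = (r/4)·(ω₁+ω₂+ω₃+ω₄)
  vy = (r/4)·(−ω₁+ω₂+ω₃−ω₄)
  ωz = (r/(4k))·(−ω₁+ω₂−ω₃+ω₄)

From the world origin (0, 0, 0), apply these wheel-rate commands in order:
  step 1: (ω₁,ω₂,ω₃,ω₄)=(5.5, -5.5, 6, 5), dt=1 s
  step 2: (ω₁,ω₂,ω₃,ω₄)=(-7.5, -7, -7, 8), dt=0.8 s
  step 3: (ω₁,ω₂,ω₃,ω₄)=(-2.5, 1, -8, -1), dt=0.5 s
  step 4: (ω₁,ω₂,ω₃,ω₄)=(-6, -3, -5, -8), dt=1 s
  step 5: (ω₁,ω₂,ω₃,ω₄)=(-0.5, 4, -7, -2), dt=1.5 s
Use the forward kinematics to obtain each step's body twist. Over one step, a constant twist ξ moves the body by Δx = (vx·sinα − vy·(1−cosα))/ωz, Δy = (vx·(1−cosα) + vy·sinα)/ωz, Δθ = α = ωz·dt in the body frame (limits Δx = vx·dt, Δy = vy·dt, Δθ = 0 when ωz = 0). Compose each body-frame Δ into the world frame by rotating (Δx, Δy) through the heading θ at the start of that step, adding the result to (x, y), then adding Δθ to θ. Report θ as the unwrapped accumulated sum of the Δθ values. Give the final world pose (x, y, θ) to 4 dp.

(-0.4993, -0.3739, 1.1307)

step 1: ξ=(vx,vy,ωz)=(0.1375, -0.1250, -0.6818), dt=1.0 → body Δ=(0.0861, -0.1606, -0.6818) → world pose (0.0861, -0.1606, -0.6818)
step 2: ξ=(vx,vy,ωz)=(-0.1688, -0.1813, 0.8807), dt=0.8 → body Δ=(-0.0751, -0.1789, 0.7045) → world pose (-0.0850, -0.2522, 0.0227)
step 3: ξ=(vx,vy,ωz)=(-0.1313, -0.0438, 0.5966), dt=0.5 → body Δ=(-0.0614, -0.0313, 0.2983) → world pose (-0.1457, -0.2849, 0.3210)
step 4: ξ=(vx,vy,ωz)=(-0.2750, 0.0750, 0.0000), dt=1.0 → body Δ=(-0.2750, 0.0750, 0.0000) → world pose (-0.4303, -0.3005, 0.3210)
step 5: ξ=(vx,vy,ωz)=(-0.0688, -0.0063, 0.5398), dt=1.5 → body Δ=(-0.0886, -0.0479, 0.8097) → world pose (-0.4993, -0.3739, 1.1307)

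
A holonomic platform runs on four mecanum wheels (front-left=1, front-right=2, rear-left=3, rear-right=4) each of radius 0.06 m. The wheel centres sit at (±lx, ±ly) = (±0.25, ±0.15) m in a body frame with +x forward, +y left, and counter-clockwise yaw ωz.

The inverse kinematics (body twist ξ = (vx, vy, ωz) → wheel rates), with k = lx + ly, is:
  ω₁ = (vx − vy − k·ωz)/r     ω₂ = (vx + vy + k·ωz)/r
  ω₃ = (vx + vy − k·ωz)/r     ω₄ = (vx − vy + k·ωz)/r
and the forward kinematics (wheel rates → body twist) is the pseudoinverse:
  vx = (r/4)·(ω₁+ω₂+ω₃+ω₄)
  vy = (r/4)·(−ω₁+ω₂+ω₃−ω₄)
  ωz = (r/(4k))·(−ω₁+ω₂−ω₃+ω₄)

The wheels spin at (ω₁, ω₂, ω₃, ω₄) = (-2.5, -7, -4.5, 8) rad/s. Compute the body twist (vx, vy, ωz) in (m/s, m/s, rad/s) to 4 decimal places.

(-0.0900, -0.2550, 0.3000)

k = lx + ly = 0.25 + 0.15 = 0.4000
ω₁+ω₂+ω₃+ω₄ = -6.0000  →  vx = (0.06/4)·-6.0000 = -0.0900
−ω₁+ω₂+ω₃−ω₄ = -17.0000  →  vy = (0.06/4)·-17.0000 = -0.2550
−ω₁+ω₂−ω₃+ω₄ = 8.0000  →  ωz = (0.06/1.6000)·8.0000 = 0.3000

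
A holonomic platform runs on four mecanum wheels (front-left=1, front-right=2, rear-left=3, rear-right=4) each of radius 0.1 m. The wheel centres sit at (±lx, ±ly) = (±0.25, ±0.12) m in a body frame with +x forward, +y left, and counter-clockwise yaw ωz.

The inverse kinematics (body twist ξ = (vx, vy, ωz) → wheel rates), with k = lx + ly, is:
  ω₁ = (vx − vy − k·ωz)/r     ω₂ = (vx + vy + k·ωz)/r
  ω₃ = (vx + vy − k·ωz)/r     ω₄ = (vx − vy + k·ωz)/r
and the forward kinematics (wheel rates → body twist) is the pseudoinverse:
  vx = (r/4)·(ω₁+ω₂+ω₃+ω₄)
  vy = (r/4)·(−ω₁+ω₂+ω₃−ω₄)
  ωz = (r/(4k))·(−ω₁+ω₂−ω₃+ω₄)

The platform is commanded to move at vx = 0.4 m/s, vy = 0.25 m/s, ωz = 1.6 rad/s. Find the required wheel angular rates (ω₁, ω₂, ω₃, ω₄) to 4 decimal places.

(-4.4200, 12.4200, 0.5800, 7.4200)

k = lx + ly = 0.25 + 0.12 = 0.3700;  k·ωz = 0.3700·1.6 = 0.5920
ω₁ (FL) = (vx − vy − k·ωz)/r = -0.4420/0.1 = -4.4200
ω₂ (FR) = (vx + vy + k·ωz)/r = 1.2420/0.1 = 12.4200
ω₃ (RL) = (vx + vy − k·ωz)/r = 0.0580/0.1 = 0.5800
ω₄ (RR) = (vx − vy + k·ωz)/r = 0.7420/0.1 = 7.4200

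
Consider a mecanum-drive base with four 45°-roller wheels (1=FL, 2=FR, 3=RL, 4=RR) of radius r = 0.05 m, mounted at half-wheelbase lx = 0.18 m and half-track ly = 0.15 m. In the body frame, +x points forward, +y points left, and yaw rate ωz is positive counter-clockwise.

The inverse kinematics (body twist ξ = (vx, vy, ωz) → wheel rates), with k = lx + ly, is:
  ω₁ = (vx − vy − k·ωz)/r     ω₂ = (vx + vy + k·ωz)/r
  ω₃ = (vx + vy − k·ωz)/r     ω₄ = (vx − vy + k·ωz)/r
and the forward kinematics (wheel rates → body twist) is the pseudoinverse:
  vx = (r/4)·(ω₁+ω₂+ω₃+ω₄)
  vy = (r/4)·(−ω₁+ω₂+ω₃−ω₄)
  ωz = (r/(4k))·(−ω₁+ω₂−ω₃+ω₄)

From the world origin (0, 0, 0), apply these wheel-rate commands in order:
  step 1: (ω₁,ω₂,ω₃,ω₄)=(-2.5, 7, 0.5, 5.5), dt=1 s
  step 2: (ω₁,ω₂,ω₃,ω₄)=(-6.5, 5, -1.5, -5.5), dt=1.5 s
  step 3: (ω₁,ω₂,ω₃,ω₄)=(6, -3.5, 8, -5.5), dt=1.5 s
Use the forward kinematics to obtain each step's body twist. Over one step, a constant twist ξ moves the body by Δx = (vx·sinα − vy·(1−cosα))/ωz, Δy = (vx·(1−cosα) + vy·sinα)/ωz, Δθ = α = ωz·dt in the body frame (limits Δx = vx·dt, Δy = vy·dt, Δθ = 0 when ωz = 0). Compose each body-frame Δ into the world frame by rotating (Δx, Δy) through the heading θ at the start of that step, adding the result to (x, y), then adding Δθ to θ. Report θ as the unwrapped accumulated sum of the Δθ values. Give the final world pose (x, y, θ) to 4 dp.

(-0.1432, 0.2818, -0.3314)

step 1: ξ=(vx,vy,ωz)=(0.1313, 0.0563, 0.5492), dt=1.0 → body Δ=(0.1097, 0.0886, 0.5492) → world pose (0.1097, 0.0886, 0.5492)
step 2: ξ=(vx,vy,ωz)=(-0.1063, 0.1938, 0.2841), dt=1.5 → body Δ=(-0.2156, 0.2485, 0.4261) → world pose (-0.2039, 0.1880, 0.9754)
step 3: ξ=(vx,vy,ωz)=(0.0625, 0.0500, -0.8712), dt=1.5 → body Δ=(0.1117, 0.0024, -1.3068) → world pose (-0.1432, 0.2818, -0.3314)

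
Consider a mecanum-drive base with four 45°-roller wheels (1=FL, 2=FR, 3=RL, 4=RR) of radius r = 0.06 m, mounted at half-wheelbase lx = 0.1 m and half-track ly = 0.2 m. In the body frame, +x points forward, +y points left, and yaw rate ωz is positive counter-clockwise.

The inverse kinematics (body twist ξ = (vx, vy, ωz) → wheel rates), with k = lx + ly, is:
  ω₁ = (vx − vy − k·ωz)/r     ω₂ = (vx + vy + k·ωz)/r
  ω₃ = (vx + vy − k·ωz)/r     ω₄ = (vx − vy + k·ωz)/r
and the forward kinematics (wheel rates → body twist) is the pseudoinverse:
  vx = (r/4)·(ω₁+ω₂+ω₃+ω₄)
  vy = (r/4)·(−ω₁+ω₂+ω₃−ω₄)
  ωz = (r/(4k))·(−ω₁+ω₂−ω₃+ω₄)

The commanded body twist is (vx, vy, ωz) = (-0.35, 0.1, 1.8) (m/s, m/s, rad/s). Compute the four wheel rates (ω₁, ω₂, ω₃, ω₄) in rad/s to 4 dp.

k = lx + ly = 0.1 + 0.2 = 0.3000;  k·ωz = 0.3000·1.8 = 0.5400
ω₁ (FL) = (vx − vy − k·ωz)/r = -0.9900/0.06 = -16.5000
ω₂ (FR) = (vx + vy + k·ωz)/r = 0.2900/0.06 = 4.8333
ω₃ (RL) = (vx + vy − k·ωz)/r = -0.7900/0.06 = -13.1667
ω₄ (RR) = (vx − vy + k·ωz)/r = 0.0900/0.06 = 1.5000

(-16.5000, 4.8333, -13.1667, 1.5000)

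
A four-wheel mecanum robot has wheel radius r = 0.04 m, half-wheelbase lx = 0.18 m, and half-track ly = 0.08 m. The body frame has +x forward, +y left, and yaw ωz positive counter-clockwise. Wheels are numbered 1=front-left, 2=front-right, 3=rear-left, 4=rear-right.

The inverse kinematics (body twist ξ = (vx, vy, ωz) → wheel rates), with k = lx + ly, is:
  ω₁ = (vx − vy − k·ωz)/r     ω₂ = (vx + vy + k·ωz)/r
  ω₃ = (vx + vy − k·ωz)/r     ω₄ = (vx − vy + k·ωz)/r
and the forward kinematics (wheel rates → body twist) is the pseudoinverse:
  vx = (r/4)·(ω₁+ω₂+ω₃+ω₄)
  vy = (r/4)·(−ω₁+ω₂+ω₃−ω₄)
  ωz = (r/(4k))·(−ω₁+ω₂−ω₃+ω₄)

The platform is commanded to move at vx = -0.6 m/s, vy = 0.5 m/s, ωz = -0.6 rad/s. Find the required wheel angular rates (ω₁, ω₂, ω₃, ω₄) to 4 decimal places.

k = lx + ly = 0.18 + 0.08 = 0.2600;  k·ωz = 0.2600·-0.6 = -0.1560
ω₁ (FL) = (vx − vy − k·ωz)/r = -0.9440/0.04 = -23.6000
ω₂ (FR) = (vx + vy + k·ωz)/r = -0.2560/0.04 = -6.4000
ω₃ (RL) = (vx + vy − k·ωz)/r = 0.0560/0.04 = 1.4000
ω₄ (RR) = (vx − vy + k·ωz)/r = -1.2560/0.04 = -31.4000

(-23.6000, -6.4000, 1.4000, -31.4000)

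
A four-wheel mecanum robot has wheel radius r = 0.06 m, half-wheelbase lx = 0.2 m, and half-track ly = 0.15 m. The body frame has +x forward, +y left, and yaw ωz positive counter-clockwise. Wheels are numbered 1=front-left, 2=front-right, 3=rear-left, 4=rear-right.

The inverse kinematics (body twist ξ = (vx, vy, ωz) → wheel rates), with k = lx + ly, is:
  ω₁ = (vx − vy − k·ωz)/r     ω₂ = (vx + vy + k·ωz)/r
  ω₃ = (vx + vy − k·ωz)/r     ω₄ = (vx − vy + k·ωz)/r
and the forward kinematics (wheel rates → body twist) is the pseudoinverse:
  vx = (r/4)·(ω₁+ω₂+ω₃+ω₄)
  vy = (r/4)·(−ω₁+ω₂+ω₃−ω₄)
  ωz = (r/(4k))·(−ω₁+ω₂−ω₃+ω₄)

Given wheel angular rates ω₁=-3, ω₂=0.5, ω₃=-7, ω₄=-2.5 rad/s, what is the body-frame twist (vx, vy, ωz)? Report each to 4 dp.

(-0.1800, -0.0150, 0.3429)

k = lx + ly = 0.2 + 0.15 = 0.3500
ω₁+ω₂+ω₃+ω₄ = -12.0000  →  vx = (0.06/4)·-12.0000 = -0.1800
−ω₁+ω₂+ω₃−ω₄ = -1.0000  →  vy = (0.06/4)·-1.0000 = -0.0150
−ω₁+ω₂−ω₃+ω₄ = 8.0000  →  ωz = (0.06/1.4000)·8.0000 = 0.3429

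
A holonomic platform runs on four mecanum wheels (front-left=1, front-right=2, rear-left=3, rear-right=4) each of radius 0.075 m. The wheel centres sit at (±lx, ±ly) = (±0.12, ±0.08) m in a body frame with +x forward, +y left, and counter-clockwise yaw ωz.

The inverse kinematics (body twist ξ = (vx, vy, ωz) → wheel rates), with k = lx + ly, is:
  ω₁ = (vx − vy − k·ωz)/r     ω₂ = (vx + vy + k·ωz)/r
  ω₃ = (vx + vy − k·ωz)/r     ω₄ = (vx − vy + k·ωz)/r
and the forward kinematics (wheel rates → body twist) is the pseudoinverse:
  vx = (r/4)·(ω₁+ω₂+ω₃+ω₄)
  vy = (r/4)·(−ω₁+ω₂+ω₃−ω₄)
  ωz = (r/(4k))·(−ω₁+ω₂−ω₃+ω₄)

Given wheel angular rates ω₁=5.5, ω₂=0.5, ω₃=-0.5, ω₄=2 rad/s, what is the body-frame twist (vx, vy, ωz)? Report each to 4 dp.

(0.1406, -0.1406, -0.2344)

k = lx + ly = 0.12 + 0.08 = 0.2000
ω₁+ω₂+ω₃+ω₄ = 7.5000  →  vx = (0.075/4)·7.5000 = 0.1406
−ω₁+ω₂+ω₃−ω₄ = -7.5000  →  vy = (0.075/4)·-7.5000 = -0.1406
−ω₁+ω₂−ω₃+ω₄ = -2.5000  →  ωz = (0.075/0.8000)·-2.5000 = -0.2344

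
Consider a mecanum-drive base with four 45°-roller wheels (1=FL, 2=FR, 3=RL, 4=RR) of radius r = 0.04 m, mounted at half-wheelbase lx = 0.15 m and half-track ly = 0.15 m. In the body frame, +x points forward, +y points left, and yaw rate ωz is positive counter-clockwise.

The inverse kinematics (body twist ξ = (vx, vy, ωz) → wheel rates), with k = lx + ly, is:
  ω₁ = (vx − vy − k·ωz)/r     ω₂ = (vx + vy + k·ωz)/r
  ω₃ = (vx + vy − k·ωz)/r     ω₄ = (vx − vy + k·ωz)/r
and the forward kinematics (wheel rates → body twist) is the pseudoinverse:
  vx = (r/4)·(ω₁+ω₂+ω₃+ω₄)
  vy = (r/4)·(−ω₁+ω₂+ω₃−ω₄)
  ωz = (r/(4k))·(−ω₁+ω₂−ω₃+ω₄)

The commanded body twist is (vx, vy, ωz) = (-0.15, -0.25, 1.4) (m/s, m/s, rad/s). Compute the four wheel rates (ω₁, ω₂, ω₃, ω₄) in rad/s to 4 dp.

k = lx + ly = 0.15 + 0.15 = 0.3000;  k·ωz = 0.3000·1.4 = 0.4200
ω₁ (FL) = (vx − vy − k·ωz)/r = -0.3200/0.04 = -8.0000
ω₂ (FR) = (vx + vy + k·ωz)/r = 0.0200/0.04 = 0.5000
ω₃ (RL) = (vx + vy − k·ωz)/r = -0.8200/0.04 = -20.5000
ω₄ (RR) = (vx − vy + k·ωz)/r = 0.5200/0.04 = 13.0000

(-8.0000, 0.5000, -20.5000, 13.0000)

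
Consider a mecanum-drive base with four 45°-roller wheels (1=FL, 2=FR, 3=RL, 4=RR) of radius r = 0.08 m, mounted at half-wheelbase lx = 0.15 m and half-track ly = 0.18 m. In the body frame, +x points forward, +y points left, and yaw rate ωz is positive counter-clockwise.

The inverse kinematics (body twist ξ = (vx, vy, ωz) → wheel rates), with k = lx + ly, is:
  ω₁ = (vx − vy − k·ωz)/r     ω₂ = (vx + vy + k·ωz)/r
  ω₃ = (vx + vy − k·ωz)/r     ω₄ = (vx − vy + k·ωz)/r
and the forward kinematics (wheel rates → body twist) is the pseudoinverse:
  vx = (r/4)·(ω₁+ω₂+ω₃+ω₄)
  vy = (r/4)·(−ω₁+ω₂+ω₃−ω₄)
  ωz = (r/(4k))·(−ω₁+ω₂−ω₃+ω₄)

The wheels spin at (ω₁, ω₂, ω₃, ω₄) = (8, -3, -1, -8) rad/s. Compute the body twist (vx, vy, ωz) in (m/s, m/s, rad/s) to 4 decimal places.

(-0.0800, -0.0800, -1.0909)

k = lx + ly = 0.15 + 0.18 = 0.3300
ω₁+ω₂+ω₃+ω₄ = -4.0000  →  vx = (0.08/4)·-4.0000 = -0.0800
−ω₁+ω₂+ω₃−ω₄ = -4.0000  →  vy = (0.08/4)·-4.0000 = -0.0800
−ω₁+ω₂−ω₃+ω₄ = -18.0000  →  ωz = (0.08/1.3200)·-18.0000 = -1.0909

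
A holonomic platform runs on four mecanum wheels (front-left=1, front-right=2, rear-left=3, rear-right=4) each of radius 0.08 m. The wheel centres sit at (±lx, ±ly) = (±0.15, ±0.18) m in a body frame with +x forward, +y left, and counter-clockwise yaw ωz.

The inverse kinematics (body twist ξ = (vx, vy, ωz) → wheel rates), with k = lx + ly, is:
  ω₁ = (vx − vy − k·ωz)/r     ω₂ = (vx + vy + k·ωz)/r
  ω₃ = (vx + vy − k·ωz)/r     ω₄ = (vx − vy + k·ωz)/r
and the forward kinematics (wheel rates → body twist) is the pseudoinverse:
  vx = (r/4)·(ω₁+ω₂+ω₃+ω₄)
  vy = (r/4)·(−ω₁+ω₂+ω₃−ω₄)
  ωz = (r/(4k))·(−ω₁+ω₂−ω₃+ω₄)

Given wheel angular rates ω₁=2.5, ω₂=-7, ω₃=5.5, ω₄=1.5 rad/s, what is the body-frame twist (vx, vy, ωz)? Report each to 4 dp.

(0.0500, -0.1100, -0.8182)

k = lx + ly = 0.15 + 0.18 = 0.3300
ω₁+ω₂+ω₃+ω₄ = 2.5000  →  vx = (0.08/4)·2.5000 = 0.0500
−ω₁+ω₂+ω₃−ω₄ = -5.5000  →  vy = (0.08/4)·-5.5000 = -0.1100
−ω₁+ω₂−ω₃+ω₄ = -13.5000  →  ωz = (0.08/1.3200)·-13.5000 = -0.8182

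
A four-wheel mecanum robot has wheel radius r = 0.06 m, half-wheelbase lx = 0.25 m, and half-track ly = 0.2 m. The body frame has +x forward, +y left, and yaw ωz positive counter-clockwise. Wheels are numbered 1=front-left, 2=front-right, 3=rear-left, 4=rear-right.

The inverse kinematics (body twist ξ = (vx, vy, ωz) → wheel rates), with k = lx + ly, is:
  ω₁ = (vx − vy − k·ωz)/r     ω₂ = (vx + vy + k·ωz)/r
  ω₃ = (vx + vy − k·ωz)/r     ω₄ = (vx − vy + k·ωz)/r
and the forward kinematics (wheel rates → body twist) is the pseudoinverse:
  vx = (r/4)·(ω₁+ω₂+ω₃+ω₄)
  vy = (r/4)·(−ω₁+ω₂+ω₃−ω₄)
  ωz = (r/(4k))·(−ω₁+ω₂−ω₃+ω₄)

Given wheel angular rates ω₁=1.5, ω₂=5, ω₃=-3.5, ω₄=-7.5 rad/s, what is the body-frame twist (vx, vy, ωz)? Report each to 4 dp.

(-0.0675, 0.1125, -0.0167)

k = lx + ly = 0.25 + 0.2 = 0.4500
ω₁+ω₂+ω₃+ω₄ = -4.5000  →  vx = (0.06/4)·-4.5000 = -0.0675
−ω₁+ω₂+ω₃−ω₄ = 7.5000  →  vy = (0.06/4)·7.5000 = 0.1125
−ω₁+ω₂−ω₃+ω₄ = -0.5000  →  ωz = (0.06/1.8000)·-0.5000 = -0.0167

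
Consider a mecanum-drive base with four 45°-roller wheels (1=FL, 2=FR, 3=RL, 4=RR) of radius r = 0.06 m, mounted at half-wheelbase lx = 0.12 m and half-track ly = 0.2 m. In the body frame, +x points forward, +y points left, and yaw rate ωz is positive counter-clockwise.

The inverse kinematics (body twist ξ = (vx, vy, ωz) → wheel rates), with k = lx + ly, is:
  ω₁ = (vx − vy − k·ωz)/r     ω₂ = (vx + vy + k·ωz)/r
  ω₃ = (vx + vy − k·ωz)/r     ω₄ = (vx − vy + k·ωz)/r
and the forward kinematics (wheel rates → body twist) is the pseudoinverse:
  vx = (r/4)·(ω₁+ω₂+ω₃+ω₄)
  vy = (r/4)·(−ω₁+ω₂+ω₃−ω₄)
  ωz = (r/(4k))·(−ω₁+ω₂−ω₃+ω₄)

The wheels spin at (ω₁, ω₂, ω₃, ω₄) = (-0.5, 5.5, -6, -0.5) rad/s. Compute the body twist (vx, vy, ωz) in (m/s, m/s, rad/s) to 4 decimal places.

(-0.0225, 0.0075, 0.5391)

k = lx + ly = 0.12 + 0.2 = 0.3200
ω₁+ω₂+ω₃+ω₄ = -1.5000  →  vx = (0.06/4)·-1.5000 = -0.0225
−ω₁+ω₂+ω₃−ω₄ = 0.5000  →  vy = (0.06/4)·0.5000 = 0.0075
−ω₁+ω₂−ω₃+ω₄ = 11.5000  →  ωz = (0.06/1.2800)·11.5000 = 0.5391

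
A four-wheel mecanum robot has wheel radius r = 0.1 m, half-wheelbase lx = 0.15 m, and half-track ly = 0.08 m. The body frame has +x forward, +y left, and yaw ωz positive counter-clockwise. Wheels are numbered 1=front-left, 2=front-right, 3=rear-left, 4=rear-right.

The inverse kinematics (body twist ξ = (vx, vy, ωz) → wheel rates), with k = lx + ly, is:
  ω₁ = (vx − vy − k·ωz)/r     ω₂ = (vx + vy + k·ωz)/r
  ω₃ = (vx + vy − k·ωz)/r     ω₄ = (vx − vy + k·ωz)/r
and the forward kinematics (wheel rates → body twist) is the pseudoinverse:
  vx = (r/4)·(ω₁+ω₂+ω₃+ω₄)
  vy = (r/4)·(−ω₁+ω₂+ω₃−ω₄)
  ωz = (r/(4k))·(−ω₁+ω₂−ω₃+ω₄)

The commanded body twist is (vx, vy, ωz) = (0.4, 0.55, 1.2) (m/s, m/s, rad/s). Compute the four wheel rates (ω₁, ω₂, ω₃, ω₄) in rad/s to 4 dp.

k = lx + ly = 0.15 + 0.08 = 0.2300;  k·ωz = 0.2300·1.2 = 0.2760
ω₁ (FL) = (vx − vy − k·ωz)/r = -0.4260/0.1 = -4.2600
ω₂ (FR) = (vx + vy + k·ωz)/r = 1.2260/0.1 = 12.2600
ω₃ (RL) = (vx + vy − k·ωz)/r = 0.6740/0.1 = 6.7400
ω₄ (RR) = (vx − vy + k·ωz)/r = 0.1260/0.1 = 1.2600

(-4.2600, 12.2600, 6.7400, 1.2600)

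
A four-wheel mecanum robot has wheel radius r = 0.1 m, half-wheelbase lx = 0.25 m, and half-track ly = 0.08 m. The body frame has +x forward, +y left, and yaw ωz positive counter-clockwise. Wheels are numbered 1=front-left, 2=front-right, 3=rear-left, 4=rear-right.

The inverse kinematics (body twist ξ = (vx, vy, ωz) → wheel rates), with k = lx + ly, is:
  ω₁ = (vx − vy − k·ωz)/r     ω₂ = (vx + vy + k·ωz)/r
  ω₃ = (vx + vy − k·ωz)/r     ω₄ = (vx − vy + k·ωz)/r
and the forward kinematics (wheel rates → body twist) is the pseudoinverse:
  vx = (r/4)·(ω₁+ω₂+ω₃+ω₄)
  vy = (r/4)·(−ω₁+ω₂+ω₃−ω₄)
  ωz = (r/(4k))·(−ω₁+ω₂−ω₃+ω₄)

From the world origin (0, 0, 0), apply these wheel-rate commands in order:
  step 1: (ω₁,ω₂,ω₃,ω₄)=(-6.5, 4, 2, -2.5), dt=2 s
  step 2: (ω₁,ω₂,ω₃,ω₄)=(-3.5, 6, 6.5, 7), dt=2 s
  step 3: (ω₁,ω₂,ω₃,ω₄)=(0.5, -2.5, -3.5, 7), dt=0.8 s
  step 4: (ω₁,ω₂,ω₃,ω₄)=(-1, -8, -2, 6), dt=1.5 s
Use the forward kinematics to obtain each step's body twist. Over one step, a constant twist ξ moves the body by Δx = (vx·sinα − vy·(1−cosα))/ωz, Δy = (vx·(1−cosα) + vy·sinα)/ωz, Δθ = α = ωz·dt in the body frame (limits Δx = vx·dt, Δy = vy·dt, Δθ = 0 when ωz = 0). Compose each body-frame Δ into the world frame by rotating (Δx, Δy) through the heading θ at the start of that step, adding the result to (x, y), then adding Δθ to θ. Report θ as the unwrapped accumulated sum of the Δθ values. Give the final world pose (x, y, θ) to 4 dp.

step 1: ξ=(vx,vy,ωz)=(-0.0750, 0.3750, 0.4545), dt=2.0 → body Δ=(-0.4482, 0.5873, 0.9091) → world pose (-0.4482, 0.5873, 0.9091)
step 2: ξ=(vx,vy,ωz)=(0.4000, 0.2250, 0.7576), dt=2.0 → body Δ=(0.2467, 0.7952, 1.5152) → world pose (-0.9240, 1.2705, 2.4242)
step 3: ξ=(vx,vy,ωz)=(0.0375, -0.3375, 0.5682), dt=0.8 → body Δ=(0.0893, -0.2541, 0.4545) → world pose (-0.8243, 1.5207, 2.8788)
step 4: ξ=(vx,vy,ωz)=(-0.1250, -0.3750, 0.0758), dt=1.5 → body Δ=(-0.1552, -0.5719, 0.1136) → world pose (-0.5258, 2.0327, 2.9924)

(-0.5258, 2.0327, 2.9924)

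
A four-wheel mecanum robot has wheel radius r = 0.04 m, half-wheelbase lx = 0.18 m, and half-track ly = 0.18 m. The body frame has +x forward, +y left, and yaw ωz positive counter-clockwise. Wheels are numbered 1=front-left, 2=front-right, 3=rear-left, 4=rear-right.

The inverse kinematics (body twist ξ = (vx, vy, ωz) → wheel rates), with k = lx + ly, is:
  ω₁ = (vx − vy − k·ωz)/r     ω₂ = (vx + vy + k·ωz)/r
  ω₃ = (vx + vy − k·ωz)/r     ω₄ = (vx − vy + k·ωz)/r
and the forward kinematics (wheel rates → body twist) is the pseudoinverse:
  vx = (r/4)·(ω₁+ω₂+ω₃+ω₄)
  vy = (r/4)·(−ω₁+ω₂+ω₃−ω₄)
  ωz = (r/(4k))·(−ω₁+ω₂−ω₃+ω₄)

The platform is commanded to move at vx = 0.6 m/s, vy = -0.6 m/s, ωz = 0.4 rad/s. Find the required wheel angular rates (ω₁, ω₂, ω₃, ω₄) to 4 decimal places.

k = lx + ly = 0.18 + 0.18 = 0.3600;  k·ωz = 0.3600·0.4 = 0.1440
ω₁ (FL) = (vx − vy − k·ωz)/r = 1.0560/0.04 = 26.4000
ω₂ (FR) = (vx + vy + k·ωz)/r = 0.1440/0.04 = 3.6000
ω₃ (RL) = (vx + vy − k·ωz)/r = -0.1440/0.04 = -3.6000
ω₄ (RR) = (vx − vy + k·ωz)/r = 1.3440/0.04 = 33.6000

(26.4000, 3.6000, -3.6000, 33.6000)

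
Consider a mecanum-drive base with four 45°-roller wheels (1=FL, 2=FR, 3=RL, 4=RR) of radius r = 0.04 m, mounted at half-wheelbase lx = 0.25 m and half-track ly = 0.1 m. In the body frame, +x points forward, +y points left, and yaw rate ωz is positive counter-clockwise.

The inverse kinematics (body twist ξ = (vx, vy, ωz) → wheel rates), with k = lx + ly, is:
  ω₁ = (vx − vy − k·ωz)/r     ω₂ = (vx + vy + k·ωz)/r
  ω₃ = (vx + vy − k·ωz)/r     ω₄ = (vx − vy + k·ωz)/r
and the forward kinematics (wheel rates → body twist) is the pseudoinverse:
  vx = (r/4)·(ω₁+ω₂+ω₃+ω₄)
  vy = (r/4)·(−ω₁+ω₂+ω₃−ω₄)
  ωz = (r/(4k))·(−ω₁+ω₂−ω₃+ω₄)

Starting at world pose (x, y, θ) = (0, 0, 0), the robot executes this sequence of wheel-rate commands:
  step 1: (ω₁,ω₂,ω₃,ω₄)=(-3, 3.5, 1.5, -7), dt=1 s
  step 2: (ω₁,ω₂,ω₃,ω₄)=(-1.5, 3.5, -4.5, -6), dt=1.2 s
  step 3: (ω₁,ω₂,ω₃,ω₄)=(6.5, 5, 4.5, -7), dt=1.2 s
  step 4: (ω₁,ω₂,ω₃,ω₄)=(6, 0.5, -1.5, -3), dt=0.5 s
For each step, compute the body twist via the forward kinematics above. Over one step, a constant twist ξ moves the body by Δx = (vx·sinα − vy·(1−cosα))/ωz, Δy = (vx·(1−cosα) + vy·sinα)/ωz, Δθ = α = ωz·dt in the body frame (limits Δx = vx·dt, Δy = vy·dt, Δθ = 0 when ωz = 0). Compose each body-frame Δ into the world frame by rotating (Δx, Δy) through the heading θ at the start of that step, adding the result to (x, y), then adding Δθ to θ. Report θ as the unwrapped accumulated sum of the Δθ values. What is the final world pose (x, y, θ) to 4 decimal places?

step 1: ξ=(vx,vy,ωz)=(-0.0500, 0.1500, -0.0571), dt=1.0 → body Δ=(-0.0457, 0.1513, -0.0571) → world pose (-0.0457, 0.1513, -0.0571)
step 2: ξ=(vx,vy,ωz)=(-0.0850, 0.0650, 0.1000), dt=1.2 → body Δ=(-0.1064, 0.0717, 0.1200) → world pose (-0.1478, 0.2290, 0.0629)
step 3: ξ=(vx,vy,ωz)=(0.0900, 0.1000, -0.3714), dt=1.2 → body Δ=(0.1308, 0.0924, -0.4457) → world pose (-0.0231, 0.3294, -0.3829)
step 4: ξ=(vx,vy,ωz)=(0.0200, -0.0400, -0.2000), dt=0.5 → body Δ=(0.0090, -0.0205, -0.1000) → world pose (-0.0225, 0.3071, -0.4829)

(-0.0225, 0.3071, -0.4829)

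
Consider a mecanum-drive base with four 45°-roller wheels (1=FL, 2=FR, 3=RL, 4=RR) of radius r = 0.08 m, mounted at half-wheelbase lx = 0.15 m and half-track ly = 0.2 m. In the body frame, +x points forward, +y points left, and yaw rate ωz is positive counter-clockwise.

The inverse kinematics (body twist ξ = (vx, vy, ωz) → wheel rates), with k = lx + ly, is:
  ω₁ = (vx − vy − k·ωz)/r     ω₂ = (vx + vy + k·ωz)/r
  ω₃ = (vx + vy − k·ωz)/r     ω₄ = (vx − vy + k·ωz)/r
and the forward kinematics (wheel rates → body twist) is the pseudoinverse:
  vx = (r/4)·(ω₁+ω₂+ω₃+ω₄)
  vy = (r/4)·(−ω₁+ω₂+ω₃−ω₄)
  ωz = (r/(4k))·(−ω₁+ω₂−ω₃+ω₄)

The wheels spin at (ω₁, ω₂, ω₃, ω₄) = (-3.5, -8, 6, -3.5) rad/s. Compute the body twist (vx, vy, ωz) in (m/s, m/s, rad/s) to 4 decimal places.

(-0.1800, 0.1000, -0.8000)

k = lx + ly = 0.15 + 0.2 = 0.3500
ω₁+ω₂+ω₃+ω₄ = -9.0000  →  vx = (0.08/4)·-9.0000 = -0.1800
−ω₁+ω₂+ω₃−ω₄ = 5.0000  →  vy = (0.08/4)·5.0000 = 0.1000
−ω₁+ω₂−ω₃+ω₄ = -14.0000  →  ωz = (0.08/1.4000)·-14.0000 = -0.8000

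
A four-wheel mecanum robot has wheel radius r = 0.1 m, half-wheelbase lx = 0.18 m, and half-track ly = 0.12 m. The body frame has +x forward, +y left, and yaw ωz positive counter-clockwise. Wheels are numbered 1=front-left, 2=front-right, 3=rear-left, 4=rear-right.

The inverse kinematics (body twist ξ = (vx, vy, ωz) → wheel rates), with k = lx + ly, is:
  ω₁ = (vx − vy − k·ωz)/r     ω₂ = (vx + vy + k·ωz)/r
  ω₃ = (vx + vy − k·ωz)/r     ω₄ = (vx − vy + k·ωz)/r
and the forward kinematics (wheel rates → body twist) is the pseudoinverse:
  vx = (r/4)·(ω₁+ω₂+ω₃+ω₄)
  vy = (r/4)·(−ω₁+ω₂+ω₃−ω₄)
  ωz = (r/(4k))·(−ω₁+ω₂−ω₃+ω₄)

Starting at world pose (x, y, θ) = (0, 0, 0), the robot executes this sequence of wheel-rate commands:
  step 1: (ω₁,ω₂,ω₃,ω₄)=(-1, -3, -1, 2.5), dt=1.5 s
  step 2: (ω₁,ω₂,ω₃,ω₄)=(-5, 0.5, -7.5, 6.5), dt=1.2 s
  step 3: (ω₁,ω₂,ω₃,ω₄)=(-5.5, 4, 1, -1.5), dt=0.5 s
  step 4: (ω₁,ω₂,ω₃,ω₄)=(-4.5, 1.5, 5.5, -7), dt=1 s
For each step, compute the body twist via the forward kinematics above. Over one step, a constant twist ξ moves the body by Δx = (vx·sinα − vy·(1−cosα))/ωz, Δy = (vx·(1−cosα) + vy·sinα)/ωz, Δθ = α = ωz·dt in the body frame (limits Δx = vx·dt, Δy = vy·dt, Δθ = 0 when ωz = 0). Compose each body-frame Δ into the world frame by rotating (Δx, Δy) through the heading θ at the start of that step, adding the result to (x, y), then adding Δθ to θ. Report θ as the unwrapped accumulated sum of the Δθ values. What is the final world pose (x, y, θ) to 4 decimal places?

step 1: ξ=(vx,vy,ωz)=(-0.0625, -0.1375, 0.1250), dt=1.5 → body Δ=(-0.0739, -0.2138, 0.1875) → world pose (-0.0739, -0.2138, 0.1875)
step 2: ξ=(vx,vy,ωz)=(-0.1375, -0.2125, 1.6250), dt=1.2 → body Δ=(0.1006, -0.2374, 1.9500) → world pose (0.0691, -0.4283, 2.1375)
step 3: ξ=(vx,vy,ωz)=(-0.0500, 0.3000, 0.5833), dt=0.5 → body Δ=(-0.0464, 0.1443, 0.2917) → world pose (-0.0277, -0.5449, 2.4292)
step 4: ξ=(vx,vy,ωz)=(-0.1125, 0.4625, -0.5417), dt=1.0 → body Δ=(0.0151, 0.4699, -0.5417) → world pose (-0.3463, -0.8906, 1.8875)

(-0.3463, -0.8906, 1.8875)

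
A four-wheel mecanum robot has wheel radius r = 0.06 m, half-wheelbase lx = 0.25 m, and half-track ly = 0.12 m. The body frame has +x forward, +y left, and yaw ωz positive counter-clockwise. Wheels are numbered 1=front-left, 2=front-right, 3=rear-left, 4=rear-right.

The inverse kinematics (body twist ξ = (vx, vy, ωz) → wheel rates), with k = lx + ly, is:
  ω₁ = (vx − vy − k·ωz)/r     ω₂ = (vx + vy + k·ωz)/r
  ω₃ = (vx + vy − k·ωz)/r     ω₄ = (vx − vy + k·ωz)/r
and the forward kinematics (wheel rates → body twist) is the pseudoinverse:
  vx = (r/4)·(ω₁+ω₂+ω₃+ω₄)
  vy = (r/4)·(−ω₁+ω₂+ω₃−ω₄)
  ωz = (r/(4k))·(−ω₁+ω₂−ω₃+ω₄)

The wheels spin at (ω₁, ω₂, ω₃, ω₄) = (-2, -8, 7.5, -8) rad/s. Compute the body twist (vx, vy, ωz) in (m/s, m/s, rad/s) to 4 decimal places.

(-0.1575, 0.1425, -0.8716)

k = lx + ly = 0.25 + 0.12 = 0.3700
ω₁+ω₂+ω₃+ω₄ = -10.5000  →  vx = (0.06/4)·-10.5000 = -0.1575
−ω₁+ω₂+ω₃−ω₄ = 9.5000  →  vy = (0.06/4)·9.5000 = 0.1425
−ω₁+ω₂−ω₃+ω₄ = -21.5000  →  ωz = (0.06/1.4800)·-21.5000 = -0.8716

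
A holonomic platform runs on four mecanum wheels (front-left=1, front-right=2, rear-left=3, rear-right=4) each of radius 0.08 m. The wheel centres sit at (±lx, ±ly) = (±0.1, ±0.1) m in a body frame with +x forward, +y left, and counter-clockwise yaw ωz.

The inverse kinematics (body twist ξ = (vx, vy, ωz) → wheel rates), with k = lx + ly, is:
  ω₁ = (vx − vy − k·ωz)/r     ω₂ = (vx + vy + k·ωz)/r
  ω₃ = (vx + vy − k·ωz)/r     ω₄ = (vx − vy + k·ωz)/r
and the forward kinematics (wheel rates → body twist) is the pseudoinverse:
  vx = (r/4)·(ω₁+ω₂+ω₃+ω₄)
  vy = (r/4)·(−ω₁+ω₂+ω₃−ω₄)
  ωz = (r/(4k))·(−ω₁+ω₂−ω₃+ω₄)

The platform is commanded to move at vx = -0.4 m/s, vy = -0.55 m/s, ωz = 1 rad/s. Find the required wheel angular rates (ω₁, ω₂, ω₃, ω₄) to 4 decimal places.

(-0.6250, -9.3750, -14.3750, 4.3750)

k = lx + ly = 0.1 + 0.1 = 0.2000;  k·ωz = 0.2000·1 = 0.2000
ω₁ (FL) = (vx − vy − k·ωz)/r = -0.0500/0.08 = -0.6250
ω₂ (FR) = (vx + vy + k·ωz)/r = -0.7500/0.08 = -9.3750
ω₃ (RL) = (vx + vy − k·ωz)/r = -1.1500/0.08 = -14.3750
ω₄ (RR) = (vx − vy + k·ωz)/r = 0.3500/0.08 = 4.3750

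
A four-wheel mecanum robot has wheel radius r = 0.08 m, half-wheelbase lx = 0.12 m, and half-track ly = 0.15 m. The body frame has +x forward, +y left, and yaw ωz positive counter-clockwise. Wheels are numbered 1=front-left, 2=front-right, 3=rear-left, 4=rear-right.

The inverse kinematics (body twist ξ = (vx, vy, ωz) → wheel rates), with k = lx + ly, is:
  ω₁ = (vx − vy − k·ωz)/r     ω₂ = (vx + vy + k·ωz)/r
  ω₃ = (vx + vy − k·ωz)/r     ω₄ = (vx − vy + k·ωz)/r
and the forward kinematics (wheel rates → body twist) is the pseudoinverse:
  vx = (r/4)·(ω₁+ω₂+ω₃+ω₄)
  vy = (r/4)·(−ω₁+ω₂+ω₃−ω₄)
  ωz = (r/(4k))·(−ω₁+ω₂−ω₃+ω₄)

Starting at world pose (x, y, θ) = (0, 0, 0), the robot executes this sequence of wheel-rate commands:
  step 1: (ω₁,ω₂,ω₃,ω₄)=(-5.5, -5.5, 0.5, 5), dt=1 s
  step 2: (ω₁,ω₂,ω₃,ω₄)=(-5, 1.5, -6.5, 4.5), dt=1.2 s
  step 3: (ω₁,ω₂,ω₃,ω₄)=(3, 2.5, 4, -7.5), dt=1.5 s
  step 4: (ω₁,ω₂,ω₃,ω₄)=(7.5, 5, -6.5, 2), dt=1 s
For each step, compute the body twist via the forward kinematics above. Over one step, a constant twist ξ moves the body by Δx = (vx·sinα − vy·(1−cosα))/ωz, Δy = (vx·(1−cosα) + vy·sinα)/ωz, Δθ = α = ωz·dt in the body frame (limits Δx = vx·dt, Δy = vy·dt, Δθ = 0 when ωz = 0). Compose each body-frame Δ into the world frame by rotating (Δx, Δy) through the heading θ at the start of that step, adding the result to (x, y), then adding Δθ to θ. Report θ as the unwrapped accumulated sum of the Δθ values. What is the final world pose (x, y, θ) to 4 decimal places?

(-0.0611, -0.1437, 1.0000)

step 1: ξ=(vx,vy,ωz)=(-0.1100, -0.0900, 0.3333), dt=1.0 → body Δ=(-0.0931, -0.1065, 0.3333) → world pose (-0.0931, -0.1065, 0.3333)
step 2: ξ=(vx,vy,ωz)=(-0.1100, -0.0900, 1.2963), dt=1.2 → body Δ=(-0.0165, -0.1530, 1.5556) → world pose (-0.0586, -0.2565, 1.8889)
step 3: ξ=(vx,vy,ωz)=(0.0400, 0.2200, -0.8889), dt=1.5 → body Δ=(0.2330, 0.2061, -1.3333) → world pose (-0.3273, -0.0996, 0.5556)
step 4: ξ=(vx,vy,ωz)=(0.1600, -0.2200, 0.4444), dt=1.0 → body Δ=(0.2029, -0.1779, 0.4444) → world pose (-0.0611, -0.1437, 1.0000)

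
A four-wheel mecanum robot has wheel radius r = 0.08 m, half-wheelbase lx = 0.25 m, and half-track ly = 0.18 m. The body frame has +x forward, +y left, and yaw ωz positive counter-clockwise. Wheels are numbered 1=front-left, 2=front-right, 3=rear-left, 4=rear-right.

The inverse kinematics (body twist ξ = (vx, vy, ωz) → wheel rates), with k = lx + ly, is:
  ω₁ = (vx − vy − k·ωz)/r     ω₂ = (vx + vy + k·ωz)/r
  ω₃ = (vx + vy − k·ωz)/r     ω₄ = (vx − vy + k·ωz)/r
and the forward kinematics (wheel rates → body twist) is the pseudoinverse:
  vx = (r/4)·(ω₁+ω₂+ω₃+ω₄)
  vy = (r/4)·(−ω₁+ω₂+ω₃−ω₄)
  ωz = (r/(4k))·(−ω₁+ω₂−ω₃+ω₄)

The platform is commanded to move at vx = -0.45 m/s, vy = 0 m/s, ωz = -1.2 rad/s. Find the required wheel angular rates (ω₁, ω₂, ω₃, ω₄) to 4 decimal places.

(0.8250, -12.0750, 0.8250, -12.0750)

k = lx + ly = 0.25 + 0.18 = 0.4300;  k·ωz = 0.4300·-1.2 = -0.5160
ω₁ (FL) = (vx − vy − k·ωz)/r = 0.0660/0.08 = 0.8250
ω₂ (FR) = (vx + vy + k·ωz)/r = -0.9660/0.08 = -12.0750
ω₃ (RL) = (vx + vy − k·ωz)/r = 0.0660/0.08 = 0.8250
ω₄ (RR) = (vx − vy + k·ωz)/r = -0.9660/0.08 = -12.0750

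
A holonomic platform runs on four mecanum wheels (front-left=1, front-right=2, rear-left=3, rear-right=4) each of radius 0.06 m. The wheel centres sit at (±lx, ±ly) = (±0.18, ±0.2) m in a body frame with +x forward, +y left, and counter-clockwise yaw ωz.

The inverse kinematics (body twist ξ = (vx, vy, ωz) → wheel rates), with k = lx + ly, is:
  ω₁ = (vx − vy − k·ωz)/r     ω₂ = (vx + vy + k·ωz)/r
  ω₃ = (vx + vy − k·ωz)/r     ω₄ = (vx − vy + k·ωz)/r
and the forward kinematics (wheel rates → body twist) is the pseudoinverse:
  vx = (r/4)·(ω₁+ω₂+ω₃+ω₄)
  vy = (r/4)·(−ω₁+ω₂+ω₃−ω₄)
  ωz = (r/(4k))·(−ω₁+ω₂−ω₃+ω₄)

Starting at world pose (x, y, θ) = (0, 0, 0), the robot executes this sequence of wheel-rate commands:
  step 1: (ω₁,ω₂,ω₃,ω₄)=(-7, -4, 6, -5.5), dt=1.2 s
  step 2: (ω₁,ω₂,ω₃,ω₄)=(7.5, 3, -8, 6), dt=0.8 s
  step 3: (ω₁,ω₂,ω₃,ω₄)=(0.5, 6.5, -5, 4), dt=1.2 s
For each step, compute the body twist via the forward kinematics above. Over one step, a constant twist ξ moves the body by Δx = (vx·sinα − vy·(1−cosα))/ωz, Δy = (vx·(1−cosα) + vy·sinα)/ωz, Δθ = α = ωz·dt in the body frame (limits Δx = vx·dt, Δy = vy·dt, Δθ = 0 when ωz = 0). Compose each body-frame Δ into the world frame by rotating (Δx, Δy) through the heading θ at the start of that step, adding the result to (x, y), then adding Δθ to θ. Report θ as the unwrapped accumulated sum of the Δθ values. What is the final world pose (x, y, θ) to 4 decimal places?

step 1: ξ=(vx,vy,ωz)=(-0.1575, 0.2175, -0.3355), dt=1.2 → body Δ=(-0.1321, 0.2915, -0.4026) → world pose (-0.1321, 0.2915, -0.4026)
step 2: ξ=(vx,vy,ωz)=(0.1275, -0.2775, 0.3750), dt=0.8 → body Δ=(0.1335, -0.2035, 0.3000) → world pose (-0.0890, 0.0520, -0.1026)
step 3: ξ=(vx,vy,ωz)=(0.0900, -0.0450, 0.5921), dt=1.2 → body Δ=(0.1175, -0.0128, 0.7105) → world pose (0.0266, 0.0272, 0.6079)

(0.0266, 0.0272, 0.6079)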